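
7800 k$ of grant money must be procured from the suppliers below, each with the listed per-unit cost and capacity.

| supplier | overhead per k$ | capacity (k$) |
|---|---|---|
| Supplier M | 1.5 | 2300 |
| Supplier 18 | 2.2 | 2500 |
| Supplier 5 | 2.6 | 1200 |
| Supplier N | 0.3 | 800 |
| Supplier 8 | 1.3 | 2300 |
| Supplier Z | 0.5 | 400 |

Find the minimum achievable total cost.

Use suppliers in increasing cost order.
Supplier N (0.3): use full 800 → 7000 k$ to go.
Supplier Z at 0.5: take all 400 k$ → 6600 still needed.
Take 2300 from Supplier 8 at 1.3 → need 4300 more.
Supplier M (1.5): use full 2300 → 2000 k$ to go.
Supplier 18 at 2.2: take 2000 of its 2500 → requirement met.
Supplier 5: unused.
Cost = 800×0.3 + 400×0.5 + 2300×1.3 + 2300×1.5 + 2000×2.2 = 11280.

11280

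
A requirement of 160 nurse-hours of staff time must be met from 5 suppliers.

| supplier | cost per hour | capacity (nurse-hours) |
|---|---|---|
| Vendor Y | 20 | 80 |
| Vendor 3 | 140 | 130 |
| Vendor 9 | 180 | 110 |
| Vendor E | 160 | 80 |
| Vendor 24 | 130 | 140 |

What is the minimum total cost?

12000

Cheapest first:
Vendor Y (20): use full 80 → 80 nurse-hours to go.
Take 80 from Vendor 24 at 130 to finish.
Vendor 3, Vendor E, Vendor 9: unused.
Cost = 80×20 + 80×130 = 12000.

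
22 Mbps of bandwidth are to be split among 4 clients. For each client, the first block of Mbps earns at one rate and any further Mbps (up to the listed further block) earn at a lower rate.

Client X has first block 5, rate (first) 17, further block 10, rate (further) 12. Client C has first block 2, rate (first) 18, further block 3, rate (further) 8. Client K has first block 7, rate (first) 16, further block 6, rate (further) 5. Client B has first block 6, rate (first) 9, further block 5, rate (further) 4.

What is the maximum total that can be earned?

329

Treat each block as its own option and order by rate: Client C/first 18 > Client X/first 17 > Client K/first 16 > Client X/second 12 > Client B/first 9 > Client C/second 8 > Client K/second 5 > Client B/second 4.
Client C/first (18): +2 ; 20 left.
Fill Client X first block (5 at 17) ; 15 left.
Client K/first (16): +7 ; 8 left.
8 remain; put them into Client X second at 12.
Total = 18×2 + 17×5 + 16×7 + 12×8 = 329.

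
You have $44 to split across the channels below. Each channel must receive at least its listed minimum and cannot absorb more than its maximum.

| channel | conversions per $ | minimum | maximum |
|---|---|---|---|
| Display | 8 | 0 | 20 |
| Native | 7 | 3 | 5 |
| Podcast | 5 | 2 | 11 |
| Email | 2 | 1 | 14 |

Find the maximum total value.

Meeting every minimum uses 0+3+2+1 = 6 $, leaving 38.
Highest conversions per $ first: Display 8 > Native 7 > Podcast 5 > Email 2.
Display: +20 to 20 (cap) — 18 left.
Native: +2 to 5 (cap) — 16 left.
Podcast takes 9 more to reach its cap of 11 — 7 left.
Email: +7 (room for 13) → 8. Pool exhausted.
Total = 8×20 + 7×5 + 5×11 + 2×8 = 266.

266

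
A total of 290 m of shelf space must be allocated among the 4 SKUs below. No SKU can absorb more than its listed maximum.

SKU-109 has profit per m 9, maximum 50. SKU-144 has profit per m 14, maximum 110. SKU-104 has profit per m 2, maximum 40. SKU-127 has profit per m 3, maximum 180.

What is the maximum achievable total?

2380

Rank by profit per m: SKU-144 14 > SKU-109 9 > SKU-127 3 > SKU-104 2.
SKU-144: +110 to 110 (cap) — 180 left.
Give SKU-109 50 to hit its cap of 50 — 130 left.
SKU-127 has room for 180 but only 130 remain, so it gets 130.
Total = 9×50 + 14×110 + 3×130 = 2380.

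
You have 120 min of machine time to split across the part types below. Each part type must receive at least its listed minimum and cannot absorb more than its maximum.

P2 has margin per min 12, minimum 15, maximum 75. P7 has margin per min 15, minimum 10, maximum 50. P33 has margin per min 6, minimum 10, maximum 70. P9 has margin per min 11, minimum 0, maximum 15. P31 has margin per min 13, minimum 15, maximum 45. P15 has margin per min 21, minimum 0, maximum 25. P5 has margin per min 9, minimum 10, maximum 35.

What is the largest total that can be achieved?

1725

Meeting every minimum uses 15+10+10+0+15+0+10 = 60 min, leaving 60.
Rank by margin per min: P15 21 > P7 15 > P31 13 > P2 12 > P9 11 > P5 9 > P33 6.
P15 takes 25 more to reach its cap of 25 — 35 left.
P7: +35 (room for 40) → 45. Pool exhausted.
Total = 12×15 + 15×45 + 6×10 + 13×15 + 21×25 + 9×10 = 1725.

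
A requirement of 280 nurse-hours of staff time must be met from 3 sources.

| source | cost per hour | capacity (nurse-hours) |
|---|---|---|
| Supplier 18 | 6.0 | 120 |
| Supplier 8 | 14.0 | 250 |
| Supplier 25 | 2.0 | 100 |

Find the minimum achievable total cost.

1760

Fill from the cheapest source first.
Supplier 25 at 2.0: take all 100 nurse-hours → 180 still needed.
Supplier 18 (6.0): use full 120 → 60 nurse-hours to go.
Supplier 8 (14.0): take the remaining 60 → done.
Cost = 100×2.0 + 120×6.0 + 60×14.0 = 1760.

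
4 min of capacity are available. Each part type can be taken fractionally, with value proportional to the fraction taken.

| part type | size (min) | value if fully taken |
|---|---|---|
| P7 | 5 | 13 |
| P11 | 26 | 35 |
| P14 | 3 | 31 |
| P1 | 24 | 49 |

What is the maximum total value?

33.6

Rank by value-to-size ratio: P14 31/3≈10.3, P7 13/5≈2.6, P1 49/24≈2.04, P11 35/26≈1.35.
P14: take in full, 3 min for value 31 — 1 left.
1 min left: a 1/5 share of P7 gives 13×1/5 = 2.6.
Total value = 33.6.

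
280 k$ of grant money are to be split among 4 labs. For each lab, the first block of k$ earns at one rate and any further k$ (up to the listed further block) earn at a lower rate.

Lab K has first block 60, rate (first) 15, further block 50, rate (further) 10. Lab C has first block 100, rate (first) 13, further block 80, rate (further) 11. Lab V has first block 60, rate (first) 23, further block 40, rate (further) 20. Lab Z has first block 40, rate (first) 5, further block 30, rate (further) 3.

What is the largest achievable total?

4600

Treat each block as its own option and order by rate: Lab V/tier1 23 > Lab V/tier2 20 > Lab K/tier1 15 > Lab C/tier1 13 > Lab C/tier2 11 > Lab K/tier2 10 > Lab Z/tier1 5 > Lab Z/tier2 3.
Lab V tier1 at 23: fill all 60 ; 220 left.
Lab V/tier2 (20): +40 ; 180 left.
Fill Lab K tier1 block (60 at 15) ; 120 left.
Fill Lab C tier1 block (100 at 13) ; 20 left.
Lab C tier2 at 11: only 20 left, fill 20.
Total = 23×60 + 20×40 + 15×60 + 13×100 + 11×20 = 4600.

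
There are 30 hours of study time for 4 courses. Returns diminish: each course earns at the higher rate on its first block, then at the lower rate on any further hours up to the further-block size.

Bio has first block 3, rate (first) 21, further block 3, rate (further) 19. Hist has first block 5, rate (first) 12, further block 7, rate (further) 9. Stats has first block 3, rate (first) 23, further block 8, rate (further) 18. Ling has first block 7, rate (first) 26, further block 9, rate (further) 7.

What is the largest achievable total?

584

Rank every tier by rate: Ling/T1 26 > Stats/T1 23 > Bio/T1 21 > Bio/T2 19 > Stats/T2 18 > Hist/T1 12 > Hist/T2 9 > Ling/T2 7.
Fill Ling T1 block (7 at 26) ; 23 left.
Stats T1 at 23: fill all 3 ; 20 left.
Bio/T1 (21): +3 ; 17 left.
Bio T2 at 19: fill all 3 ; 14 left.
Fill Stats T2 block (8 at 18) ; 6 left.
Hist T1 at 12: fill all 5 ; 1 left.
1 remain; put them into Hist T2 at 9.
Total = 26×7 + 23×3 + 21×3 + 19×3 + 18×8 + 12×5 + 9×1 = 584.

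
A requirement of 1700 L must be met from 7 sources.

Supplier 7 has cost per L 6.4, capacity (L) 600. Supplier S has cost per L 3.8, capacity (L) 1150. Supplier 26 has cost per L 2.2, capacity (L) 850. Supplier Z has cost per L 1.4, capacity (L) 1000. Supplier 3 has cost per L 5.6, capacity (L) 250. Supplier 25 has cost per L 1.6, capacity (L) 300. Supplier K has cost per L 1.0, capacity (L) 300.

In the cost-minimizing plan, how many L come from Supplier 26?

Fill from the cheapest source first.
Supplier K (1.0): use full 300 ; 1400 L to go.
Supplier Z (1.4): use full 1000 ; 400 L to go.
Supplier 25 at 1.6: take all 300 L ; 100 still needed.
Take 100 from Supplier 26 at 2.2 to finish.
Supplier S, Supplier 3, Supplier 7: unused.

100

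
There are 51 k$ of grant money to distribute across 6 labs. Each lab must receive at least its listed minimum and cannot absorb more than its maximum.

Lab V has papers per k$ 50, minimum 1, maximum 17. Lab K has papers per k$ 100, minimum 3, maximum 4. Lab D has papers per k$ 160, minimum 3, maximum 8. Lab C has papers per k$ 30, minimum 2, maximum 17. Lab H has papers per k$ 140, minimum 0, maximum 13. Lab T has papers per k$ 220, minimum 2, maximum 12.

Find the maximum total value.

Meeting every minimum uses 1+3+3+2+0+2 = 11 k$, leaving 40.
Highest papers per k$ first: Lab T 220 > Lab D 160 > Lab H 140 > Lab K 100 > Lab V 50 > Lab C 30.
Lab T: +10 to 12 (cap) — 30 left.
Lab D: +5 to 8 (cap) — 25 left.
Lab H takes 13 more to reach its cap of 13 — 12 left.
Give Lab K 1 more to hit its cap of 4 — 11 left.
Only 11 left; Lab V takes them to reach 12.
Total = 50×12 + 100×4 + 160×8 + 30×2 + 140×13 + 220×12 = 6800.

6800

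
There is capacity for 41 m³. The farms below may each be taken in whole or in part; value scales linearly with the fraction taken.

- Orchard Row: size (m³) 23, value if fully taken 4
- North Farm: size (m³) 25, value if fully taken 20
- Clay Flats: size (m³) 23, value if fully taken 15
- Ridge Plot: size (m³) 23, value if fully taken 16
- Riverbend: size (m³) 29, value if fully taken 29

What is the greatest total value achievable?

Best value per unit of size first: Riverbend 29/29≈1, North Farm 20/25≈0.8, Ridge Plot 16/23≈0.696, Clay Flats 15/23≈0.652, Orchard Row 4/23≈0.174.
All 29 m³ of Riverbend fit (value 29) — 12 remain.
12 m³ left: a 12/25 share of North Farm gives 20×12/25 = 9.6.
Total value = 38.6.

38.6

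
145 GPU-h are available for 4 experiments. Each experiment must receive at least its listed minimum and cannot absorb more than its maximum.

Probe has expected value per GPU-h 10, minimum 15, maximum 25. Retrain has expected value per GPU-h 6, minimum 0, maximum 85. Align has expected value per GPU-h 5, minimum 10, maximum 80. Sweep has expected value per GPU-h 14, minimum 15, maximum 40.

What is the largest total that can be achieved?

Meeting every minimum uses 15+0+10+15 = 40 GPU-h, leaving 105.
Order the experiments by expected value per GPU-h: Sweep 14 > Probe 10 > Retrain 6 > Align 5.
Sweep: +25 to 40 (cap) — 80 left.
Probe takes 10 more to reach its cap of 25 — 70 left.
Retrain: +70 (room for 85) → 70. Pool exhausted.
Total = 10×25 + 6×70 + 5×10 + 14×40 = 1280.

1280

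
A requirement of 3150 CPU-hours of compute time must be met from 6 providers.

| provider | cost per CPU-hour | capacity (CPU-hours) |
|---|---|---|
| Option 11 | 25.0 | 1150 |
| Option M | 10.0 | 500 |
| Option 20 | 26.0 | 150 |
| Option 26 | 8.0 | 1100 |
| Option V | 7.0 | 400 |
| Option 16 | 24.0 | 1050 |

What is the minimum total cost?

44300

Use providers in increasing cost order.
Option V (7.0): use full 400 → 2750 CPU-hours to go.
Option 26 (8.0): use full 1100 → 1650 CPU-hours to go.
Option M (10.0): use full 500 → 1150 CPU-hours to go.
Option 16 (24.0): use full 1050 → 100 CPU-hours to go.
Take 100 from Option 11 at 25.0 to finish.
Option 20: unused.
Cost = 400×7.0 + 1100×8.0 + 500×10.0 + 1050×24.0 + 100×25.0 = 44300.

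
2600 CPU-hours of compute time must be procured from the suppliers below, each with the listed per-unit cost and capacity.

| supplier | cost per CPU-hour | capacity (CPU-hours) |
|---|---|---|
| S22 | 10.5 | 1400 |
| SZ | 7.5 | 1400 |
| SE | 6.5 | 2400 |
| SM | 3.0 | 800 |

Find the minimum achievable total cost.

14100

Cheapest first:
SM at 3.0: take all 800 CPU-hours → 1800 still needed.
Take 1800 from SE at 6.5 to finish.
SZ, S22: unused.
Cost = 800×3.0 + 1800×6.5 = 14100.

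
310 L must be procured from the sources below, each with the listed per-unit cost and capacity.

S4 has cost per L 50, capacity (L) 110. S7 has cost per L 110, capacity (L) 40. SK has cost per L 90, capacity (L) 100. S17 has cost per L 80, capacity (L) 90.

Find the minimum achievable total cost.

22800

Use sources in increasing cost order.
S4 (50): use full 110 — 200 L to go.
S17 at 80: take all 90 L — 110 still needed.
Take 100 from SK at 90 — need 10 more.
S7 at 110: take 10 of its 40 — requirement met.
Cost = 110×50 + 90×80 + 100×90 + 10×110 = 22800.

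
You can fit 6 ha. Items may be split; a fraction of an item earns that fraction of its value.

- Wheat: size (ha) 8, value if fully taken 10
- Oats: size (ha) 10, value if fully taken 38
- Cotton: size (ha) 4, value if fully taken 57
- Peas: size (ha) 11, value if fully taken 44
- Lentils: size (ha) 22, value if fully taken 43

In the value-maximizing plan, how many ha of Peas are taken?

2

Best value per unit of size first: Cotton 57/4≈14.2, Peas 44/11≈4, Oats 38/10≈3.8, Lentils 43/22≈1.95, Wheat 10/8≈1.25.
Take all of Cotton (4 ha, value 57) → 2 ha left.
Only 2 ha remain; take 2/11 of Peas for value 44×2/11 = 8.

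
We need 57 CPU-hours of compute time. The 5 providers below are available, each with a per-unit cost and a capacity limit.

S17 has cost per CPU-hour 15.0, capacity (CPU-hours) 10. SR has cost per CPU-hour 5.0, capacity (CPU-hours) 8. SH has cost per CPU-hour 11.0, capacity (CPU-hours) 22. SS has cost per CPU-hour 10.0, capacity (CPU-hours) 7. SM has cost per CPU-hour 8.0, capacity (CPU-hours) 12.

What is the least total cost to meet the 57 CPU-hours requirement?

Fill from the cheapest provider first.
Take 8 from SR at 5.0 ; need 49 more.
SM at 8.0: take all 12 CPU-hours ; 37 still needed.
SS (10.0): use full 7 ; 30 CPU-hours to go.
SH (11.0): use full 22 ; 8 CPU-hours to go.
Take 8 from S17 at 15.0 to finish.
Cost = 8×5.0 + 12×8.0 + 7×10.0 + 22×11.0 + 8×15.0 = 568.

568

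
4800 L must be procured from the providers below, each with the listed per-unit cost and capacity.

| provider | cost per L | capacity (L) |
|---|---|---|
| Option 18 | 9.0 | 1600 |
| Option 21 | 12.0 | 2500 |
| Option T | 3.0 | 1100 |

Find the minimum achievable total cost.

42900

Cheapest first:
Option T at 3.0: take all 1100 L → 3700 still needed.
Option 18 (9.0): use full 1600 → 2100 L to go.
Option 21 at 12.0: take 2100 of its 2500 → requirement met.
Cost = 1100×3.0 + 1600×9.0 + 2100×12.0 = 42900.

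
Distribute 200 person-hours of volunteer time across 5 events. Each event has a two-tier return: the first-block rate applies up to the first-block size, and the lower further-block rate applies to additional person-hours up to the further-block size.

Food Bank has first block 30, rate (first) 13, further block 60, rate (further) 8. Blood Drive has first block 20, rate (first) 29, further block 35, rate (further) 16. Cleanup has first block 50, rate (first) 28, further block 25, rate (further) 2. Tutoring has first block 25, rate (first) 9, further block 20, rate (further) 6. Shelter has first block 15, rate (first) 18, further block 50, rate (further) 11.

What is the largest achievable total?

3750

Rank every tier by rate: Blood Drive/first 29 > Cleanup/first 28 > Shelter/first 18 > Blood Drive/second 16 > Food Bank/first 13 > Shelter/second 11 > Tutoring/first 9 > Food Bank/second 8 > Tutoring/second 6 > Cleanup/second 2.
Blood Drive/first (29): +20 — 180 left.
Fill Cleanup first block (50 at 28) — 130 left.
Shelter first at 18: fill all 15 — 115 left.
Fill Blood Drive second block (35 at 16) — 80 left.
Fill Food Bank first block (30 at 13) — 50 left.
Fill Shelter second block (50 at 11) — 0 left.
Total = 29×20 + 28×50 + 18×15 + 16×35 + 13×30 + 11×50 = 3750.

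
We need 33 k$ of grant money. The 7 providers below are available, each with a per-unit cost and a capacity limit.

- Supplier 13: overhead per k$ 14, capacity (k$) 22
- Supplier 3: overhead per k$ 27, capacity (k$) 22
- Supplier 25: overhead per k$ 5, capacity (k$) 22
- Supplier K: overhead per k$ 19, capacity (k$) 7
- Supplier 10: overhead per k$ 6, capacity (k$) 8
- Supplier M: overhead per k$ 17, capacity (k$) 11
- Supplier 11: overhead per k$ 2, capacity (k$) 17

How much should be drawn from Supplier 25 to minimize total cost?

16

Fill from the cheapest provider first.
Supplier 11 at 2: take all 17 k$ — 16 still needed.
Supplier 25 (5): take the remaining 16 — done.
Supplier 10, Supplier 13, Supplier M, Supplier K, Supplier 3: unused.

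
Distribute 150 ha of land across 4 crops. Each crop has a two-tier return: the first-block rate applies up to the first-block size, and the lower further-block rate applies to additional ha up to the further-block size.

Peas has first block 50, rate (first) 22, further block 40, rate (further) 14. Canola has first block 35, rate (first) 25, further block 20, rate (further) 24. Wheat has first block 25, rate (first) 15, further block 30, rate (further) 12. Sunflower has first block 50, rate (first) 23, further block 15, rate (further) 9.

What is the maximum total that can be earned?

3495

Treat each block as its own option and order by rate: Canola/tier1 25 > Canola/tier2 24 > Sunflower/tier1 23 > Peas/tier1 22 > Wheat/tier1 15 > Peas/tier2 14 > Wheat/tier2 12 > Sunflower/tier2 9.
Canola/tier1 (25): +35 ; 115 left.
Canola/tier2 (24): +20 ; 95 left.
Sunflower tier1 at 23: fill all 50 ; 45 left.
45 remain; put them into Peas tier1 at 22.
Total = 25×35 + 24×20 + 23×50 + 22×45 = 3495.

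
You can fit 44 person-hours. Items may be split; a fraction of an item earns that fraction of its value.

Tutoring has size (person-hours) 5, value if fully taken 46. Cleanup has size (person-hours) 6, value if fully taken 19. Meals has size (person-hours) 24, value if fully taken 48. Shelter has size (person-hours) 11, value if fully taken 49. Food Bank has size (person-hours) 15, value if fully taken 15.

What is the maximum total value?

158

Rank by value-to-size ratio: Tutoring 46/5≈9.2, Shelter 49/11≈4.45, Cleanup 19/6≈3.17, Meals 48/24≈2, Food Bank 15/15≈1.
Tutoring: take in full, 5 person-hours for value 46 ; 39 left.
All 11 person-hours of Shelter fit (value 49) ; 28 remain.
All 6 person-hours of Cleanup fit (value 19) ; 22 remain.
22 person-hours left: a 22/24 share of Meals gives 48×22/24 = 44.
Total value = 158.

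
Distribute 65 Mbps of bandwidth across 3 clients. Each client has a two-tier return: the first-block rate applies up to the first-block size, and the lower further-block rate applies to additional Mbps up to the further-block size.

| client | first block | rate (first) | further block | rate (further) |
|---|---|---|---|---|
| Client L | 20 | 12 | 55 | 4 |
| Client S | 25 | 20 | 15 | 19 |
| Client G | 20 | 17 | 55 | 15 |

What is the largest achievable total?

1200

Rank every tier by rate: Client S/T1 20 > Client S/T2 19 > Client G/T1 17 > Client G/T2 15 > Client L/T1 12 > Client L/T2 4.
Client S T1 at 20: fill all 25 ; 40 left.
Client S/T2 (19): +15 ; 25 left.
Fill Client G T1 block (20 at 17) ; 5 left.
Client G/T2: +5 of 55 at 15; pool empty.
Total = 20×25 + 19×15 + 17×20 + 15×5 = 1200.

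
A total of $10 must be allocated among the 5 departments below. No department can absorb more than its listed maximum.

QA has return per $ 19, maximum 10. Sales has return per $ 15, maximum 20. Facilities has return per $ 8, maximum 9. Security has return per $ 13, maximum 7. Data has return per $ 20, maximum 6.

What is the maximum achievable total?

Rank by return per $: Data 20 > QA 19 > Sales 15 > Security 13 > Facilities 8.
Data: +6 to 6 (cap) ; 4 left.
QA: +4 (room for 10) → 4. Pool exhausted.
Total = 19×4 + 20×6 = 196.

196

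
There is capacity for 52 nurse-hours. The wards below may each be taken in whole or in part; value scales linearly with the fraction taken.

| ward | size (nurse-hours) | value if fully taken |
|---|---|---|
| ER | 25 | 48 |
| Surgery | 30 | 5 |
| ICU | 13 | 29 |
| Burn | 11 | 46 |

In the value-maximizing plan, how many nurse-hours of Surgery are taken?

Sort by value density: Burn 46/11≈4.18, ICU 29/13≈2.23, ER 48/25≈1.92, Surgery 5/30≈0.167.
Burn: take in full, 11 nurse-hours for value 46 — 41 left.
Take all of ICU (13 nurse-hours, value 29) — 28 nurse-hours left.
All 25 nurse-hours of ER fit (value 48) — 3 remain.
Fill the last 3 nurse-hours with part of Surgery: 3/30 of it earns 0.5.

3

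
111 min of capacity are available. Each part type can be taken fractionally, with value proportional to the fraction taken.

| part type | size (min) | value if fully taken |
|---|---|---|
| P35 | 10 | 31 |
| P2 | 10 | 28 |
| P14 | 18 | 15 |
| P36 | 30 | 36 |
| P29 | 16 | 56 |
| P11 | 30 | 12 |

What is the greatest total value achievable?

176.8

Best value per unit of size first: P29 56/16≈3.5, P35 31/10≈3.1, P2 28/10≈2.8, P36 36/30≈1.2, P14 15/18≈0.833, P11 12/30≈0.4.
Take all of P29 (16 min, value 56) → 95 min left.
Take all of P35 (10 min, value 31) → 85 min left.
P2: take in full, 10 min for value 28 → 75 left.
All 30 min of P36 fit (value 36) → 45 remain.
Take all of P14 (18 min, value 15) → 27 min left.
Fill the last 27 min with part of P11: 27/30 of it earns 10.8.
Total value = 176.8.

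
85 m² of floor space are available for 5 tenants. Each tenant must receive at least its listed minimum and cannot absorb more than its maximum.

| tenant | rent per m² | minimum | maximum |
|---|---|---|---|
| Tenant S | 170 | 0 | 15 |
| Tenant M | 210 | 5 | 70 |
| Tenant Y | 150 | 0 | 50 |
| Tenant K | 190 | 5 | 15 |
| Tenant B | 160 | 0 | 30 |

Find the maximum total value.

Meeting every minimum uses 0+5+0+5+0 = 10 m², leaving 75.
Rank by rent per m²: Tenant M 210 > Tenant K 190 > Tenant S 170 > Tenant B 160 > Tenant Y 150.
Give Tenant M 65 more to hit its cap of 70 → 10 left.
Tenant K: +10 to 15 (cap) → 0 left.
Total = 210×70 + 190×15 = 17550.

17550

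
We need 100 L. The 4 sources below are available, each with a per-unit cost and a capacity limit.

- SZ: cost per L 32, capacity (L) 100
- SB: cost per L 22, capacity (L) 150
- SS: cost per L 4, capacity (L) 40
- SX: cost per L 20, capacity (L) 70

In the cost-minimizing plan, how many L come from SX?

Fill from the cheapest source first.
SS (4): use full 40 — 60 L to go.
Take 60 from SX at 20 to finish.
SB, SZ: unused.

60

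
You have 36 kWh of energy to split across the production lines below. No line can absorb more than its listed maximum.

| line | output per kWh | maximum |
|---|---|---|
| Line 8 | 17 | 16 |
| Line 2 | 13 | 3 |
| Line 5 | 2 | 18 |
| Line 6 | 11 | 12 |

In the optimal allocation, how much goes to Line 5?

5

Rank by output per kWh: Line 8 17 > Line 2 13 > Line 6 11 > Line 5 2.
Give Line 8 16 to hit its cap of 16 — 20 left.
Line 2 takes 3 to reach its cap of 3 — 17 left.
Give Line 6 12 to hit its cap of 12 — 5 left.
Line 5 has room for 18 but only 5 remain, so it gets 5.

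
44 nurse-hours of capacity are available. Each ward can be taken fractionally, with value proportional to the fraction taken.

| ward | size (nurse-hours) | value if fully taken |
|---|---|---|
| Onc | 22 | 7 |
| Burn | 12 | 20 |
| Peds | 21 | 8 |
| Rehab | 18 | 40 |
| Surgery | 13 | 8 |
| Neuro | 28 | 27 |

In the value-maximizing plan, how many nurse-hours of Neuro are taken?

Rank by value-to-size ratio: Rehab 40/18≈2.22, Burn 20/12≈1.67, Neuro 27/28≈0.964, Surgery 8/13≈0.615, Peds 8/21≈0.381, Onc 7/22≈0.318.
Rehab: take in full, 18 nurse-hours for value 40 ; 26 left.
Take all of Burn (12 nurse-hours, value 20) ; 14 nurse-hours left.
14 nurse-hours left: a 14/28 share of Neuro gives 27×14/28 = 13.5.

14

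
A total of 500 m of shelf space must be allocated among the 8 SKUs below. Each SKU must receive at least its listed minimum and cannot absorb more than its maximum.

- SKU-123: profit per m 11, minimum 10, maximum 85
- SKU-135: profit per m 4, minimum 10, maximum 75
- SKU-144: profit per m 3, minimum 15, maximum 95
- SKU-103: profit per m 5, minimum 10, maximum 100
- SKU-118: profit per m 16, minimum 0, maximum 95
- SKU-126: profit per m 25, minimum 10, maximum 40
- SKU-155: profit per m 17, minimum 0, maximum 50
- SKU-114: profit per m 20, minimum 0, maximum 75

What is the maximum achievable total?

Meeting every minimum uses 10+10+15+10+0+10+0+0 = 55 m, leaving 445.
Rank by profit per m: SKU-126 25 > SKU-114 20 > SKU-155 17 > SKU-118 16 > SKU-123 11 > SKU-103 5 > SKU-135 4 > SKU-144 3.
Give SKU-126 30 more to hit its cap of 40 — 415 left.
Give SKU-114 75 more to hit its cap of 75 — 340 left.
SKU-155 takes 50 more to reach its cap of 50 — 290 left.
Give SKU-118 95 more to hit its cap of 95 — 195 left.
SKU-123: +75 to 85 (cap) — 120 left.
SKU-103: +90 to 100 (cap) — 30 left.
SKU-135 has room for 65 more but only 30 remain, so it gets 40.
Total = 11×85 + 4×40 + 3×15 + 5×100 + 16×95 + 25×40 + 17×50 + 20×75 = 6510.

6510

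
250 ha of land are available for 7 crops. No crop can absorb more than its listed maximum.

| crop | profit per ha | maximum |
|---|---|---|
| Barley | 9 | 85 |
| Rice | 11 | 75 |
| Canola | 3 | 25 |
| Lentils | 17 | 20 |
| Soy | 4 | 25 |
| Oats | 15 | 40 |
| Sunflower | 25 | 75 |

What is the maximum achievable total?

Order the crops by profit per ha: Sunflower 25 > Lentils 17 > Oats 15 > Rice 11 > Barley 9 > Soy 4 > Canola 3.
Give Sunflower 75 to hit its cap of 75 — 175 left.
Lentils: +20 to 20 (cap) — 155 left.
Oats: +40 to 40 (cap) — 115 left.
Give Rice 75 to hit its cap of 75 — 40 left.
Barley has room for 85 but only 40 remain, so it gets 40.
Total = 9×40 + 11×75 + 17×20 + 15×40 + 25×75 = 4000.

4000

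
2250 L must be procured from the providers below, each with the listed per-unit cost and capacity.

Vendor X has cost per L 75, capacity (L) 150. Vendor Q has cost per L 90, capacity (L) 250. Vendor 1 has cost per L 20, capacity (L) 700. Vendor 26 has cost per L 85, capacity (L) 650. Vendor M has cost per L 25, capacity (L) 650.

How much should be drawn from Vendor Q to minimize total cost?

100

Fill from the cheapest provider first.
Vendor 1 at 20: take all 700 L — 1550 still needed.
Vendor M at 25: take all 650 L — 900 still needed.
Vendor X at 75: take all 150 L — 750 still needed.
Vendor 26 (85): use full 650 — 100 L to go.
Vendor Q (90): take the remaining 100 — done.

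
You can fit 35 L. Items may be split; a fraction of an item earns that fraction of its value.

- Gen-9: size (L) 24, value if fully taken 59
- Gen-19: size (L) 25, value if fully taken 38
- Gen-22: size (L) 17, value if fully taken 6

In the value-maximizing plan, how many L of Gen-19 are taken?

11

Sort by value density: Gen-9 59/24≈2.46, Gen-19 38/25≈1.52, Gen-22 6/17≈0.353.
Gen-9: take in full, 24 L for value 59 ; 11 left.
Fill the last 11 L with part of Gen-19: 11/25 of it earns 16.72.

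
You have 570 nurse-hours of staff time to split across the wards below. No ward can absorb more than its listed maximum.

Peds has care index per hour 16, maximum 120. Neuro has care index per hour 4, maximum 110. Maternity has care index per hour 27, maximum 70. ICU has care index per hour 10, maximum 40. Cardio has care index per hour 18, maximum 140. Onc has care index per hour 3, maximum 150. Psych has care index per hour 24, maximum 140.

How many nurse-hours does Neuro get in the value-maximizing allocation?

60

Highest care index per hour first: Maternity 27 > Psych 24 > Cardio 18 > Peds 16 > ICU 10 > Neuro 4 > Onc 3.
Maternity: +70 to 70 (cap) — 500 left.
Give Psych 140 to hit its cap of 140 — 360 left.
Cardio takes 140 to reach its cap of 140 — 220 left.
Peds: +120 to 120 (cap) — 100 left.
ICU takes 40 to reach its cap of 40 — 60 left.
Only 60 left; Neuro takes them to reach 60.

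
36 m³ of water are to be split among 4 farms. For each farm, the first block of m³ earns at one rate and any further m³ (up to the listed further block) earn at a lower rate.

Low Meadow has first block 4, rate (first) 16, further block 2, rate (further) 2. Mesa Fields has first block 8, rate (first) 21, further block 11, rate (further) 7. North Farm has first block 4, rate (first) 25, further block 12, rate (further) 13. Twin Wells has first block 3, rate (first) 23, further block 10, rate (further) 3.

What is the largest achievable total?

592

Rank every tier by rate: North Farm/T1 25 > Twin Wells/T1 23 > Mesa Fields/T1 21 > Low Meadow/T1 16 > North Farm/T2 13 > Mesa Fields/T2 7 > Twin Wells/T2 3 > Low Meadow/T2 2.
North Farm/T1 (25): +4 — 32 left.
Twin Wells T1 at 23: fill all 3 — 29 left.
Fill Mesa Fields T1 block (8 at 21) — 21 left.
Low Meadow T1 at 16: fill all 4 — 17 left.
North Farm/T2 (13): +12 — 5 left.
Mesa Fields/T2: +5 of 11 at 7; pool empty.
Total = 25×4 + 23×3 + 21×8 + 16×4 + 13×12 + 7×5 = 592.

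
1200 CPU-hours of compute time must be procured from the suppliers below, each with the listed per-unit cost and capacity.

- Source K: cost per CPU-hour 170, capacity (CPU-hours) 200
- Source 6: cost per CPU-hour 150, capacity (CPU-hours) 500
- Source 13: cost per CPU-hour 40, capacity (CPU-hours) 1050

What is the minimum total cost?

64500

Fill from the cheapest supplier first.
Take 1050 from Source 13 at 40 ; need 150 more.
Source 6 (150): take the remaining 150 ; done.
Source K: unused.
Cost = 1050×40 + 150×150 = 64500.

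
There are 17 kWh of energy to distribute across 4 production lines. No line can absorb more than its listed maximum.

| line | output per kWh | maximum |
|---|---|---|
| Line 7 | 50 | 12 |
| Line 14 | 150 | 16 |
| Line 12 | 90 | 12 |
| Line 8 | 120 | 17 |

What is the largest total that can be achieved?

Highest output per kWh first: Line 14 150 > Line 8 120 > Line 12 90 > Line 7 50.
Give Line 14 16 to hit its cap of 16 ; 1 left.
Line 8 has room for 17 but only 1 remain, so it gets 1.
Total = 150×16 + 120×1 = 2520.

2520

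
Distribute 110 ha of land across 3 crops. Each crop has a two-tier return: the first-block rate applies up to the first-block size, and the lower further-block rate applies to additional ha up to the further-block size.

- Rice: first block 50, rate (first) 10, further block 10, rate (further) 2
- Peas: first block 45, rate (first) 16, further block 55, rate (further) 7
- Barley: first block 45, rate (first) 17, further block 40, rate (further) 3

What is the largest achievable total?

1685

Order all 6 blocks by rate: Barley/first 17 > Peas/first 16 > Rice/first 10 > Peas/second 7 > Barley/second 3 > Rice/second 2.
Barley/first (17): +45 → 65 left.
Peas first at 16: fill all 45 → 20 left.
Rice/first: +20 of 50 at 10; pool empty.
Total = 17×45 + 16×45 + 10×20 = 1685.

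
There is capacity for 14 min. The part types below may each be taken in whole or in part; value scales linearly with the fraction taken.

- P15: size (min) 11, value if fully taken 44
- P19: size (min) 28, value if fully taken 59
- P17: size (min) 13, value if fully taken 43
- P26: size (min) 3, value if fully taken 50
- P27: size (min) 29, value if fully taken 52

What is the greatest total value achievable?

Best value per unit of size first: P26 50/3≈16.7, P15 44/11≈4, P17 43/13≈3.31, P19 59/28≈2.11, P27 52/29≈1.79.
All 3 min of P26 fit (value 50) ; 11 remain.
All 11 min of P15 fit (value 44) ; 0 remain.
Total value = 94.

94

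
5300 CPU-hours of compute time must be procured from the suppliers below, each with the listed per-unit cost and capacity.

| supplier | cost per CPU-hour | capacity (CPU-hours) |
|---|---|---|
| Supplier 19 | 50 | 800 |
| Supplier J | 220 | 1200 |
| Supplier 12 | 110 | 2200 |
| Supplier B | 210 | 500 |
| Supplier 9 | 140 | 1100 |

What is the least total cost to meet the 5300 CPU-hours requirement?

695000

Use suppliers in increasing cost order.
Supplier 19 at 50: take all 800 CPU-hours → 4500 still needed.
Supplier 12 (110): use full 2200 → 2300 CPU-hours to go.
Take 1100 from Supplier 9 at 140 → need 1200 more.
Supplier B at 210: take all 500 CPU-hours → 700 still needed.
Take 700 from Supplier J at 220 to finish.
Cost = 800×50 + 2200×110 + 1100×140 + 500×210 + 700×220 = 695000.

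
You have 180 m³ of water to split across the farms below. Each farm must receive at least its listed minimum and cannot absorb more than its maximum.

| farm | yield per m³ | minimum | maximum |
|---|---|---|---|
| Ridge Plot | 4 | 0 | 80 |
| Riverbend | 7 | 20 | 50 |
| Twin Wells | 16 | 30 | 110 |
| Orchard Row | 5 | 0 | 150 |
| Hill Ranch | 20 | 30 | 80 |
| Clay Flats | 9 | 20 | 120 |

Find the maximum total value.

Meeting every minimum uses 0+20+30+0+30+20 = 100 m³, leaving 80.
Order the farms by yield per m³: Hill Ranch 20 > Twin Wells 16 > Clay Flats 9 > Riverbend 7 > Orchard Row 5 > Ridge Plot 4.
Hill Ranch: +50 to 80 (cap) → 30 left.
Only 30 left; Twin Wells takes them to reach 60.
Total = 7×20 + 16×60 + 20×80 + 9×20 = 2880.

2880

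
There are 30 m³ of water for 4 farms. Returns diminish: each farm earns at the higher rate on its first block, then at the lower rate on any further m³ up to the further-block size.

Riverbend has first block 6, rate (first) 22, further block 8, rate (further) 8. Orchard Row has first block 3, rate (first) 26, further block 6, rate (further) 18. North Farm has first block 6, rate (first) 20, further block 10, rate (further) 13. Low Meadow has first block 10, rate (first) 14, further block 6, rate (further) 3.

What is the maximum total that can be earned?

564

Order all 8 blocks by rate: Orchard Row/first 26 > Riverbend/first 22 > North Farm/first 20 > Orchard Row/second 18 > Low Meadow/first 14 > North Farm/second 13 > Riverbend/second 8 > Low Meadow/second 3.
Fill Orchard Row first block (3 at 26) — 27 left.
Riverbend first at 22: fill all 6 — 21 left.
North Farm first at 20: fill all 6 — 15 left.
Orchard Row/second (18): +6 — 9 left.
9 remain; put them into Low Meadow first at 14.
Total = 26×3 + 22×6 + 20×6 + 18×6 + 14×9 = 564.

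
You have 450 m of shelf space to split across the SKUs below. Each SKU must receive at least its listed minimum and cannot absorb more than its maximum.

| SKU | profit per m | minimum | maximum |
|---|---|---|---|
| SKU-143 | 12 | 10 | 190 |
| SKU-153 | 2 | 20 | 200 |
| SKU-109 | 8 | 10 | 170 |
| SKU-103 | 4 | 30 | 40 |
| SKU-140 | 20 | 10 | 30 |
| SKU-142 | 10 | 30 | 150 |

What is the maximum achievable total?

Meeting every minimum uses 10+20+10+30+10+30 = 110 m, leaving 340.
Rank by profit per m: SKU-140 20 > SKU-143 12 > SKU-142 10 > SKU-109 8 > SKU-103 4 > SKU-153 2.
SKU-140 takes 20 more to reach its cap of 30 ; 320 left.
Give SKU-143 180 more to hit its cap of 190 ; 140 left.
Give SKU-142 120 more to hit its cap of 150 ; 20 left.
SKU-109 has room for 160 more but only 20 remain, so it gets 30.
Total = 12×190 + 2×20 + 8×30 + 4×30 + 20×30 + 10×150 = 4780.

4780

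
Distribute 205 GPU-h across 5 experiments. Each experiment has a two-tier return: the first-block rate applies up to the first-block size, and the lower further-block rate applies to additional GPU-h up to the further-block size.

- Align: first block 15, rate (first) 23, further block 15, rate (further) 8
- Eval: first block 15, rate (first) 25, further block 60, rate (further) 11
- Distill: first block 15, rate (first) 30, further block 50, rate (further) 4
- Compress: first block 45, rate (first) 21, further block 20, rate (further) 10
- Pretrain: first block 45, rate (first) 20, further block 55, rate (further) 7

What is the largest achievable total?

Order all 10 blocks by rate: Distill/tier1 30 > Eval/tier1 25 > Align/tier1 23 > Compress/tier1 21 > Pretrain/tier1 20 > Eval/tier2 11 > Compress/tier2 10 > Align/tier2 8 > Pretrain/tier2 7 > Distill/tier2 4.
Distill tier1 at 30: fill all 15 → 190 left.
Eval tier1 at 25: fill all 15 → 175 left.
Fill Align tier1 block (15 at 23) → 160 left.
Compress tier1 at 21: fill all 45 → 115 left.
Pretrain/tier1 (20): +45 → 70 left.
Eval tier2 at 11: fill all 60 → 10 left.
Compress tier2 at 10: only 10 left, fill 10.
Total = 30×15 + 25×15 + 23×15 + 21×45 + 20×45 + 11×60 + 10×10 = 3775.

3775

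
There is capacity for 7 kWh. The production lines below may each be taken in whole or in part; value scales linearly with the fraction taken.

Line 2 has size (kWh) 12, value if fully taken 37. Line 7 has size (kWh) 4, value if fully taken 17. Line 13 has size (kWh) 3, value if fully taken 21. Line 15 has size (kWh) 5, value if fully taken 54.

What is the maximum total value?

Sort by value density: Line 15 54/5≈10.8, Line 13 21/3≈7, Line 7 17/4≈4.25, Line 2 37/12≈3.08.
All 5 kWh of Line 15 fit (value 54) — 2 remain.
Fill the last 2 kWh with part of Line 13: 2/3 of it earns 14.
Total value = 68.

68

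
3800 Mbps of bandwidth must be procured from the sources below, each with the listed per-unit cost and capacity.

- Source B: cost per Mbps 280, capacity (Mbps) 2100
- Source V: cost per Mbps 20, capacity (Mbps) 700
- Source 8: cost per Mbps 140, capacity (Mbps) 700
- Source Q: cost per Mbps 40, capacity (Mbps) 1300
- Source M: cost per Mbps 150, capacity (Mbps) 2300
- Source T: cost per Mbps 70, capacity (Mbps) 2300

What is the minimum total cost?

Use sources in increasing cost order.
Source V at 20: take all 700 Mbps — 3100 still needed.
Take 1300 from Source Q at 40 — need 1800 more.
Source T (70): take the remaining 1800 — done.
Source 8, Source M, Source B: unused.
Cost = 700×20 + 1300×40 + 1800×70 = 192000.

192000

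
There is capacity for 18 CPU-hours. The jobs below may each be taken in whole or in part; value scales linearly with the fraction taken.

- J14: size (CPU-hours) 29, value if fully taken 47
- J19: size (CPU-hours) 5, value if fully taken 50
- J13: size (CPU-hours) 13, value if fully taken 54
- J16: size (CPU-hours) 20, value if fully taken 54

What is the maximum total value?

104

Sort by value density: J19 50/5≈10, J13 54/13≈4.15, J16 54/20≈2.7, J14 47/29≈1.62.
Take all of J19 (5 CPU-hours, value 50) — 13 CPU-hours left.
J13: take in full, 13 CPU-hours for value 54 — 0 left.
Total value = 104.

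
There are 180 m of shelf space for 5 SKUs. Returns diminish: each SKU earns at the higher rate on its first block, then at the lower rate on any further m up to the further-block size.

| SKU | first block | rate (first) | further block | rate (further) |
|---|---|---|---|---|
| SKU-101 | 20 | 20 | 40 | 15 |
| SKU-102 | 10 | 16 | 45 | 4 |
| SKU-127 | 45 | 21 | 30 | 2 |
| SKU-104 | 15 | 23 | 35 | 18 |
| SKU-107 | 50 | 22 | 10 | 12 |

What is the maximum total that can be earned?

3655

Treat each block as its own option and order by rate: SKU-104/tier1 23 > SKU-107/tier1 22 > SKU-127/tier1 21 > SKU-101/tier1 20 > SKU-104/tier2 18 > SKU-102/tier1 16 > SKU-101/tier2 15 > SKU-107/tier2 12 > SKU-102/tier2 4 > SKU-127/tier2 2.
SKU-104/tier1 (23): +15 — 165 left.
Fill SKU-107 tier1 block (50 at 22) — 115 left.
SKU-127 tier1 at 21: fill all 45 — 70 left.
SKU-101/tier1 (20): +20 — 50 left.
SKU-104/tier2 (18): +35 — 15 left.
Fill SKU-102 tier1 block (10 at 16) — 5 left.
SKU-101 tier2 at 15: only 5 left, fill 5.
Total = 23×15 + 22×50 + 21×45 + 20×20 + 18×35 + 16×10 + 15×5 = 3655.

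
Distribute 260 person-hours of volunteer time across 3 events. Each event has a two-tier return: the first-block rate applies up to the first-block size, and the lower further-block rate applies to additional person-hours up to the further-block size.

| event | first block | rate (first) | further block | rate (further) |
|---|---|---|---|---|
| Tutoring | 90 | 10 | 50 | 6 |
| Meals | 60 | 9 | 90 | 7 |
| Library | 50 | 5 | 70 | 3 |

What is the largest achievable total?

2190

Order all 6 blocks by rate: Tutoring/first 10 > Meals/first 9 > Meals/second 7 > Tutoring/second 6 > Library/first 5 > Library/second 3.
Tutoring/first (10): +90 → 170 left.
Meals/first (9): +60 → 110 left.
Meals second at 7: fill all 90 → 20 left.
20 remain; put them into Tutoring second at 6.
Total = 10×90 + 9×60 + 7×90 + 6×20 = 2190.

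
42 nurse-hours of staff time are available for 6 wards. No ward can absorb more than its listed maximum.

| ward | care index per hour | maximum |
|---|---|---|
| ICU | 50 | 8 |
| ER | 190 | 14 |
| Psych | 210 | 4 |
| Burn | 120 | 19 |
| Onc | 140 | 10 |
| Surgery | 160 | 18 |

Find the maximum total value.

7220

Rank by care index per hour: Psych 210 > ER 190 > Surgery 160 > Onc 140 > Burn 120 > ICU 50.
Psych takes 4 to reach its cap of 4 → 38 left.
ER takes 14 to reach its cap of 14 → 24 left.
Give Surgery 18 to hit its cap of 18 → 6 left.
Only 6 left; Onc takes them to reach 6.
Total = 190×14 + 210×4 + 140×6 + 160×18 = 7220.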